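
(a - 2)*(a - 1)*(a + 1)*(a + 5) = a^4 + 3*a^3 - 11*a^2 - 3*a + 10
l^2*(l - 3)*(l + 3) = l^4 - 9*l^2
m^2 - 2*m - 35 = (m - 7)*(m + 5)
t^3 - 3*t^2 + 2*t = t*(t - 2)*(t - 1)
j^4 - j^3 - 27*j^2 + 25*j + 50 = (j - 5)*(j - 2)*(j + 1)*(j + 5)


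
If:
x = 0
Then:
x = 0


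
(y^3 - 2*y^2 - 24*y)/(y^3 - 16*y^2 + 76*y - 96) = y*(y + 4)/(y^2 - 10*y + 16)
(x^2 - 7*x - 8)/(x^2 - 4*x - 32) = (x + 1)/(x + 4)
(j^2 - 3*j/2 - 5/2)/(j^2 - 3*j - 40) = (-2*j^2 + 3*j + 5)/(2*(-j^2 + 3*j + 40))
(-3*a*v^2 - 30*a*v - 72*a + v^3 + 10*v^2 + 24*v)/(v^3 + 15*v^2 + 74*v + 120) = (-3*a + v)/(v + 5)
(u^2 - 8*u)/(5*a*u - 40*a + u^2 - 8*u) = u/(5*a + u)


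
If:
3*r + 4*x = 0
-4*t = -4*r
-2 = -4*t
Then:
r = 1/2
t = 1/2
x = -3/8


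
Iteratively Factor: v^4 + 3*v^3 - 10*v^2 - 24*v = (v - 3)*(v^3 + 6*v^2 + 8*v) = (v - 3)*(v + 4)*(v^2 + 2*v) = (v - 3)*(v + 2)*(v + 4)*(v)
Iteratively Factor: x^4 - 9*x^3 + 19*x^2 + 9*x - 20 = (x - 1)*(x^3 - 8*x^2 + 11*x + 20) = (x - 4)*(x - 1)*(x^2 - 4*x - 5) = (x - 4)*(x - 1)*(x + 1)*(x - 5)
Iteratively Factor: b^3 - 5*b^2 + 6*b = (b - 3)*(b^2 - 2*b) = b*(b - 3)*(b - 2)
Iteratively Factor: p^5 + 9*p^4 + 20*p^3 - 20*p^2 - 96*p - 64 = (p - 2)*(p^4 + 11*p^3 + 42*p^2 + 64*p + 32) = (p - 2)*(p + 2)*(p^3 + 9*p^2 + 24*p + 16) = (p - 2)*(p + 1)*(p + 2)*(p^2 + 8*p + 16) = (p - 2)*(p + 1)*(p + 2)*(p + 4)*(p + 4)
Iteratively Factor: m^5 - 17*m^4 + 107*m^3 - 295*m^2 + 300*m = (m - 5)*(m^4 - 12*m^3 + 47*m^2 - 60*m) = (m - 5)^2*(m^3 - 7*m^2 + 12*m) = m*(m - 5)^2*(m^2 - 7*m + 12) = m*(m - 5)^2*(m - 3)*(m - 4)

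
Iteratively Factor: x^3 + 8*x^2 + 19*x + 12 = (x + 4)*(x^2 + 4*x + 3) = (x + 3)*(x + 4)*(x + 1)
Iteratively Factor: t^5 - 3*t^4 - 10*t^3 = (t)*(t^4 - 3*t^3 - 10*t^2) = t*(t + 2)*(t^3 - 5*t^2) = t^2*(t + 2)*(t^2 - 5*t) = t^3*(t + 2)*(t - 5)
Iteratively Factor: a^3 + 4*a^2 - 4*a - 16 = (a + 2)*(a^2 + 2*a - 8) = (a - 2)*(a + 2)*(a + 4)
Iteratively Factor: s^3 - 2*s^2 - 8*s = (s - 4)*(s^2 + 2*s) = s*(s - 4)*(s + 2)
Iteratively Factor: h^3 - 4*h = (h + 2)*(h^2 - 2*h) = h*(h + 2)*(h - 2)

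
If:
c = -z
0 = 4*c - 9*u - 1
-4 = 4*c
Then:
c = -1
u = -5/9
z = 1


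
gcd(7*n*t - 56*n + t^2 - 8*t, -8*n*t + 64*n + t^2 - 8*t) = t - 8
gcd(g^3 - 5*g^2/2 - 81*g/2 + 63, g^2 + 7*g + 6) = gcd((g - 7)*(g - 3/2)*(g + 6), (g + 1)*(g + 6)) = g + 6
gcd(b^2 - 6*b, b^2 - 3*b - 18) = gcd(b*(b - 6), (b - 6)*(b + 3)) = b - 6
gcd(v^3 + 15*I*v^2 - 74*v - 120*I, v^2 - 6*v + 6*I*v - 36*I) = v + 6*I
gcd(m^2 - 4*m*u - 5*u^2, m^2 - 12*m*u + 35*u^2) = -m + 5*u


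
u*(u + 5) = u^2 + 5*u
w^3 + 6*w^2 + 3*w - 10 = (w - 1)*(w + 2)*(w + 5)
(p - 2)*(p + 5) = p^2 + 3*p - 10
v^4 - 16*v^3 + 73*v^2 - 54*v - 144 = (v - 8)*(v - 6)*(v - 3)*(v + 1)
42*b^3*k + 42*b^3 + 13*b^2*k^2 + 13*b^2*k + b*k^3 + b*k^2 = (6*b + k)*(7*b + k)*(b*k + b)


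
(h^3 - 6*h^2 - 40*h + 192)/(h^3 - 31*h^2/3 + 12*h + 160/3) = 3*(h + 6)/(3*h + 5)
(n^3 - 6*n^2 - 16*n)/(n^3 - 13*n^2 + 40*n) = (n + 2)/(n - 5)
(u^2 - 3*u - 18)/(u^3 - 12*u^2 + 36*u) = (u + 3)/(u*(u - 6))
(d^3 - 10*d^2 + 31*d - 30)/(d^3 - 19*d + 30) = (d - 5)/(d + 5)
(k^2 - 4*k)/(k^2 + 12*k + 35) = k*(k - 4)/(k^2 + 12*k + 35)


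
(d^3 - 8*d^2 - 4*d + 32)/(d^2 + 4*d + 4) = (d^2 - 10*d + 16)/(d + 2)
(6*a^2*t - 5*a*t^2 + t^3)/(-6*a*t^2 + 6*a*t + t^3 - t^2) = (-6*a^2 + 5*a*t - t^2)/(6*a*t - 6*a - t^2 + t)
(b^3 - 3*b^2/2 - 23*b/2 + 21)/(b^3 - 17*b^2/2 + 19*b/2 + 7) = (2*b^2 + b - 21)/(2*b^2 - 13*b - 7)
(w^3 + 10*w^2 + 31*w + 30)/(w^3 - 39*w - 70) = (w + 3)/(w - 7)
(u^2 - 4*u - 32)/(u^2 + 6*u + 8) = (u - 8)/(u + 2)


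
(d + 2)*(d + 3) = d^2 + 5*d + 6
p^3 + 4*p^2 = p^2*(p + 4)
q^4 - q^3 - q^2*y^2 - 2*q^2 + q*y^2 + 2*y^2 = (q - 2)*(q + 1)*(q - y)*(q + y)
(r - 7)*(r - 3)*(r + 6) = r^3 - 4*r^2 - 39*r + 126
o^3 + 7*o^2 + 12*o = o*(o + 3)*(o + 4)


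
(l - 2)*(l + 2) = l^2 - 4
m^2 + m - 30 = (m - 5)*(m + 6)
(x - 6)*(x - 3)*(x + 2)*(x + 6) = x^4 - x^3 - 42*x^2 + 36*x + 216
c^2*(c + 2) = c^3 + 2*c^2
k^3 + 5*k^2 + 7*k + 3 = (k + 1)^2*(k + 3)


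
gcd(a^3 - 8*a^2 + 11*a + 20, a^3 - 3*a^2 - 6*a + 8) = a - 4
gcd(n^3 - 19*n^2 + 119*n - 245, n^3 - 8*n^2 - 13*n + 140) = n^2 - 12*n + 35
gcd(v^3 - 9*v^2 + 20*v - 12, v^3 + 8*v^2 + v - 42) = v - 2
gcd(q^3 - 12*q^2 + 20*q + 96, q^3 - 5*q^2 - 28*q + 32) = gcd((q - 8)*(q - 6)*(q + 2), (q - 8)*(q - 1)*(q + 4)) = q - 8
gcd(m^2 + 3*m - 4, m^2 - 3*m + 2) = m - 1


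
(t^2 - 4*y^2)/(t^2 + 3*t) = (t^2 - 4*y^2)/(t*(t + 3))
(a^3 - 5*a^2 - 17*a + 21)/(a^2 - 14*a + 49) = (a^2 + 2*a - 3)/(a - 7)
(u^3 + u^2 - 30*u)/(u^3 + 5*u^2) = (u^2 + u - 30)/(u*(u + 5))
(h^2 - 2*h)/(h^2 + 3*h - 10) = h/(h + 5)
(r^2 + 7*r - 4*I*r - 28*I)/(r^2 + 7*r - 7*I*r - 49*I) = (r - 4*I)/(r - 7*I)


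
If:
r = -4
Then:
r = -4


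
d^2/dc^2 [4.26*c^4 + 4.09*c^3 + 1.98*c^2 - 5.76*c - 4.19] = 51.12*c^2 + 24.54*c + 3.96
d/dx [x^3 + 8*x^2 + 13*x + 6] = 3*x^2 + 16*x + 13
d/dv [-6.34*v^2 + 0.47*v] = 0.47 - 12.68*v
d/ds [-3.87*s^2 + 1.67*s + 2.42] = 1.67 - 7.74*s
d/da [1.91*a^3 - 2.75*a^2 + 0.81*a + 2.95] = 5.73*a^2 - 5.5*a + 0.81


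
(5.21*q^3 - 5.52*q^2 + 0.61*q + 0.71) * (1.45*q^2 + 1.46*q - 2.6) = 7.5545*q^5 - 0.3974*q^4 - 20.7207*q^3 + 16.2721*q^2 - 0.5494*q - 1.846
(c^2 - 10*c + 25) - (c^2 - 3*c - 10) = 35 - 7*c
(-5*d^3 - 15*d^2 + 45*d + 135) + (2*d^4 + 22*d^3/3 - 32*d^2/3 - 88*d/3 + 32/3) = 2*d^4 + 7*d^3/3 - 77*d^2/3 + 47*d/3 + 437/3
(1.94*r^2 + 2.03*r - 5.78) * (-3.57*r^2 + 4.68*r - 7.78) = -6.9258*r^4 + 1.8321*r^3 + 15.0418*r^2 - 42.8438*r + 44.9684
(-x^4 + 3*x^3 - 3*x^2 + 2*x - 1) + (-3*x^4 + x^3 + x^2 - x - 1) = -4*x^4 + 4*x^3 - 2*x^2 + x - 2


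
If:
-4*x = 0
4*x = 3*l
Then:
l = 0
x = 0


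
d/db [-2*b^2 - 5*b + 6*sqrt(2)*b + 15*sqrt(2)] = -4*b - 5 + 6*sqrt(2)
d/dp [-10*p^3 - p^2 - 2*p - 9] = -30*p^2 - 2*p - 2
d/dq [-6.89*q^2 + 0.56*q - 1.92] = 0.56 - 13.78*q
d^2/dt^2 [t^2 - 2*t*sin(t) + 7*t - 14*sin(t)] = 2*t*sin(t) + 14*sin(t) - 4*cos(t) + 2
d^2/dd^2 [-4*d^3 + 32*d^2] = 64 - 24*d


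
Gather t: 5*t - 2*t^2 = -2*t^2 + 5*t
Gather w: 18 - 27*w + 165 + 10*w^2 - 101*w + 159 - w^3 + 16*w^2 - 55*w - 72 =-w^3 + 26*w^2 - 183*w + 270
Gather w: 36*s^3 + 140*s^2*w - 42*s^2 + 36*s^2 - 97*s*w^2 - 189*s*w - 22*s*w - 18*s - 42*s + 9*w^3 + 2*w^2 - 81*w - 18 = 36*s^3 - 6*s^2 - 60*s + 9*w^3 + w^2*(2 - 97*s) + w*(140*s^2 - 211*s - 81) - 18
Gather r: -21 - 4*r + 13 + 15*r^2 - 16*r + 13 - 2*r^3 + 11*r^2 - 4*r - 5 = -2*r^3 + 26*r^2 - 24*r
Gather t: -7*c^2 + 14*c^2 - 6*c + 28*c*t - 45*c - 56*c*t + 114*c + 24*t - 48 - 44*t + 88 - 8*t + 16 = 7*c^2 + 63*c + t*(-28*c - 28) + 56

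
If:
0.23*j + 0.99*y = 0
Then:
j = -4.30434782608696*y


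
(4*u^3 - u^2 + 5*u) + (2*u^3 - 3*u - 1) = 6*u^3 - u^2 + 2*u - 1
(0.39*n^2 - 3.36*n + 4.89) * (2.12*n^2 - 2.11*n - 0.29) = 0.8268*n^4 - 7.9461*n^3 + 17.3433*n^2 - 9.3435*n - 1.4181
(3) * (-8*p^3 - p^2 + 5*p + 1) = -24*p^3 - 3*p^2 + 15*p + 3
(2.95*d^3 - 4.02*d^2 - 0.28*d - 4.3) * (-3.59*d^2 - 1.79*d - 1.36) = -10.5905*d^5 + 9.1513*d^4 + 4.189*d^3 + 21.4054*d^2 + 8.0778*d + 5.848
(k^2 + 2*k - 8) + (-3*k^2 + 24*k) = -2*k^2 + 26*k - 8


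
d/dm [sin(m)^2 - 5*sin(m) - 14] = (2*sin(m) - 5)*cos(m)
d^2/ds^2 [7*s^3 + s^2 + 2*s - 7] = 42*s + 2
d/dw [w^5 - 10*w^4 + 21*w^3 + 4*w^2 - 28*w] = 5*w^4 - 40*w^3 + 63*w^2 + 8*w - 28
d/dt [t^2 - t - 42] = 2*t - 1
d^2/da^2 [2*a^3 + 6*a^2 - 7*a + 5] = 12*a + 12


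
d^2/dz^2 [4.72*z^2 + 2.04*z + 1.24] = 9.44000000000000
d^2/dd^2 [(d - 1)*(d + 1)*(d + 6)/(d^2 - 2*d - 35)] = 4*(25*d^3 + 411*d^2 + 1803*d + 3593)/(d^6 - 6*d^5 - 93*d^4 + 412*d^3 + 3255*d^2 - 7350*d - 42875)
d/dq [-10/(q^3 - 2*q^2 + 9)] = 10*q*(3*q - 4)/(q^3 - 2*q^2 + 9)^2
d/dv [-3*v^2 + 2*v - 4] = 2 - 6*v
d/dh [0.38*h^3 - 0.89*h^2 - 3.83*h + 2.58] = 1.14*h^2 - 1.78*h - 3.83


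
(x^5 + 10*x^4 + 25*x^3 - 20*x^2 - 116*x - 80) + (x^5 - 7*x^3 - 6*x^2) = 2*x^5 + 10*x^4 + 18*x^3 - 26*x^2 - 116*x - 80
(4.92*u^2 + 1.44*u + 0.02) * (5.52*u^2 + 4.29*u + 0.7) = 27.1584*u^4 + 29.0556*u^3 + 9.732*u^2 + 1.0938*u + 0.014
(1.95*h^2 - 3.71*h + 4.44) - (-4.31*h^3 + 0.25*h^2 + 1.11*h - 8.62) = 4.31*h^3 + 1.7*h^2 - 4.82*h + 13.06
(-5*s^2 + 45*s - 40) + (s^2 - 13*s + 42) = -4*s^2 + 32*s + 2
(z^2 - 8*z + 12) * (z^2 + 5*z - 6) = z^4 - 3*z^3 - 34*z^2 + 108*z - 72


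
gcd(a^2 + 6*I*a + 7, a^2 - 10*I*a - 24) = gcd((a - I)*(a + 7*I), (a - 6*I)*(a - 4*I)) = 1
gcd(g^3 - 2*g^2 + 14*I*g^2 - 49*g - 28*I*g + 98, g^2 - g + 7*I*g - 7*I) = g + 7*I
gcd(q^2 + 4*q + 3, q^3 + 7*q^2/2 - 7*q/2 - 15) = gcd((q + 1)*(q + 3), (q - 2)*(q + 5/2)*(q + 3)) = q + 3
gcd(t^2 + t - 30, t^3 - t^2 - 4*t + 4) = 1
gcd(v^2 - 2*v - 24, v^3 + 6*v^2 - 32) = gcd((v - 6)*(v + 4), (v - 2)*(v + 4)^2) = v + 4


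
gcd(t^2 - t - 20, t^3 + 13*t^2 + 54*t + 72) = t + 4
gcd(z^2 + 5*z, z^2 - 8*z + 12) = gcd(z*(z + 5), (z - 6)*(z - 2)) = 1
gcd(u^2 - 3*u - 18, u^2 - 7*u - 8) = 1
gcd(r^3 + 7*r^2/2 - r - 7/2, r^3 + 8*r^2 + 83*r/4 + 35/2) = r + 7/2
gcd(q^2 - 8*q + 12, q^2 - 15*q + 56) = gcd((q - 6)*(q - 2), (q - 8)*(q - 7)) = 1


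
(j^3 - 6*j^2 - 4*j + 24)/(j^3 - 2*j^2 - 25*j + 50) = (j^2 - 4*j - 12)/(j^2 - 25)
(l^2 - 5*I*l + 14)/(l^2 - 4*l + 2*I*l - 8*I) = (l - 7*I)/(l - 4)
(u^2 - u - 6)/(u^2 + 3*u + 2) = (u - 3)/(u + 1)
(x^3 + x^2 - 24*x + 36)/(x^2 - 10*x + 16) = (x^2 + 3*x - 18)/(x - 8)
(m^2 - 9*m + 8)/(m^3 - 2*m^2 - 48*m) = (m - 1)/(m*(m + 6))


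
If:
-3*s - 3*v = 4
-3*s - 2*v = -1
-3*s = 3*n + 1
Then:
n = -4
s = 11/3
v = -5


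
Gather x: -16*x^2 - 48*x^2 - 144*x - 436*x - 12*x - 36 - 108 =-64*x^2 - 592*x - 144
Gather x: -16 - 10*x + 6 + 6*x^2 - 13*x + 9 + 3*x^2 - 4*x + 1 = 9*x^2 - 27*x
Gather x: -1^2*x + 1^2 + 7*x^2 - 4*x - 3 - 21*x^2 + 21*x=-14*x^2 + 16*x - 2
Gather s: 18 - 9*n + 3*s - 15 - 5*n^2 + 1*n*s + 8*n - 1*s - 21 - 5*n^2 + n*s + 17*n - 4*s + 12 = -10*n^2 + 16*n + s*(2*n - 2) - 6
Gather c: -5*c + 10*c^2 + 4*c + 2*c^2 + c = 12*c^2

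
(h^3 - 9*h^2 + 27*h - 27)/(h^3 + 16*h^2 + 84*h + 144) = (h^3 - 9*h^2 + 27*h - 27)/(h^3 + 16*h^2 + 84*h + 144)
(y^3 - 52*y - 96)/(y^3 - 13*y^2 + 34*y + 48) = (y^2 + 8*y + 12)/(y^2 - 5*y - 6)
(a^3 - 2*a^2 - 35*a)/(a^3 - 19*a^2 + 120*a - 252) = a*(a + 5)/(a^2 - 12*a + 36)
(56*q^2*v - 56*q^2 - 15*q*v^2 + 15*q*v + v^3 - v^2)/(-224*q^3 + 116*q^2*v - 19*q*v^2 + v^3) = (1 - v)/(4*q - v)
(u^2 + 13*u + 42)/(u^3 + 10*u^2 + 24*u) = (u + 7)/(u*(u + 4))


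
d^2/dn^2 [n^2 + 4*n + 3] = 2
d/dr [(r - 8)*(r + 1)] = 2*r - 7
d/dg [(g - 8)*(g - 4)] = 2*g - 12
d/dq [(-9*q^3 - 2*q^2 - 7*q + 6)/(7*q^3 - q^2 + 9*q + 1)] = (23*q^4 - 64*q^3 - 178*q^2 + 8*q - 61)/(49*q^6 - 14*q^5 + 127*q^4 - 4*q^3 + 79*q^2 + 18*q + 1)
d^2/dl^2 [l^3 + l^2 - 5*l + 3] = 6*l + 2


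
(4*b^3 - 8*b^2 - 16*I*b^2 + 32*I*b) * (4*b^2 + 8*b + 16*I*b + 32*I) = 16*b^5 + 192*b^3 - 1024*b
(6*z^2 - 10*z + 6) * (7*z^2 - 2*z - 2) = 42*z^4 - 82*z^3 + 50*z^2 + 8*z - 12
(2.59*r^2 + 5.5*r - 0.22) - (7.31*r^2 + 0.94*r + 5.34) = -4.72*r^2 + 4.56*r - 5.56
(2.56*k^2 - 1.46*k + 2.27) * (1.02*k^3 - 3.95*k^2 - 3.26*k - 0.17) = 2.6112*k^5 - 11.6012*k^4 - 0.263199999999999*k^3 - 4.6421*k^2 - 7.152*k - 0.3859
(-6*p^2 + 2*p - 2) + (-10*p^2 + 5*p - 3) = -16*p^2 + 7*p - 5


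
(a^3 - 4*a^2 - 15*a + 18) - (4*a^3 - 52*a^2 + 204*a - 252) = -3*a^3 + 48*a^2 - 219*a + 270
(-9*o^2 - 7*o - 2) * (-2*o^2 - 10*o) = 18*o^4 + 104*o^3 + 74*o^2 + 20*o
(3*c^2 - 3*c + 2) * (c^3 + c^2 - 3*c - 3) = 3*c^5 - 10*c^3 + 2*c^2 + 3*c - 6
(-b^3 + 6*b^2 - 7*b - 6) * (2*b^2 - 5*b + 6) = -2*b^5 + 17*b^4 - 50*b^3 + 59*b^2 - 12*b - 36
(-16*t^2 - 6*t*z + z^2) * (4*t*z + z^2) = -64*t^3*z - 40*t^2*z^2 - 2*t*z^3 + z^4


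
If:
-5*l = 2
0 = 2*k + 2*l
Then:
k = 2/5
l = -2/5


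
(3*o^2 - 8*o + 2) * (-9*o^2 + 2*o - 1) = -27*o^4 + 78*o^3 - 37*o^2 + 12*o - 2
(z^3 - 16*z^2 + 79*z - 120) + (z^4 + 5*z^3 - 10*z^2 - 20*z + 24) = z^4 + 6*z^3 - 26*z^2 + 59*z - 96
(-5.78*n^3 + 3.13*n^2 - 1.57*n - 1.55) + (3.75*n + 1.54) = -5.78*n^3 + 3.13*n^2 + 2.18*n - 0.01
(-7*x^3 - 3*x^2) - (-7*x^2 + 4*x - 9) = -7*x^3 + 4*x^2 - 4*x + 9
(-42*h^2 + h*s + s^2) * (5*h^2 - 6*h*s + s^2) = -210*h^4 + 257*h^3*s - 43*h^2*s^2 - 5*h*s^3 + s^4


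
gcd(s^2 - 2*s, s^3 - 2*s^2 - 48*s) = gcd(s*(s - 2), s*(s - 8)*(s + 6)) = s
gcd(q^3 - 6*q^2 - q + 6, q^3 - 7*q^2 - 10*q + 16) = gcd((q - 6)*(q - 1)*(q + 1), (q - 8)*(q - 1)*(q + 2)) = q - 1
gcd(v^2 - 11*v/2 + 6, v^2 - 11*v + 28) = v - 4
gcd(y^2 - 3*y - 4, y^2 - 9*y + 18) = 1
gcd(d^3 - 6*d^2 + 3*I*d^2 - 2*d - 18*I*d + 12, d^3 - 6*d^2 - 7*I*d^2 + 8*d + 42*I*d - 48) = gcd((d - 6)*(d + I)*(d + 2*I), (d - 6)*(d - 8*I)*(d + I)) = d^2 + d*(-6 + I) - 6*I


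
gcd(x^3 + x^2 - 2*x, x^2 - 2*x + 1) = x - 1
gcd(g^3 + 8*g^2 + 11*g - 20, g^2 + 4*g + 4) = 1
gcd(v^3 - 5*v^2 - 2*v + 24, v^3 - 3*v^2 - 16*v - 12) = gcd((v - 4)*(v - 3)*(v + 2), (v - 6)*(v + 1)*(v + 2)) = v + 2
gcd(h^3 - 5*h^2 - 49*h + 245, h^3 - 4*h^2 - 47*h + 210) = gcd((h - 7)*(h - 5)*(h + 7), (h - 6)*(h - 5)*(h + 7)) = h^2 + 2*h - 35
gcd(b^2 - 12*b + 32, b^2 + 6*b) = 1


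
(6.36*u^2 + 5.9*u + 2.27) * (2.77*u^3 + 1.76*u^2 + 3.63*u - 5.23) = 17.6172*u^5 + 27.5366*u^4 + 39.7587*u^3 - 7.8506*u^2 - 22.6169*u - 11.8721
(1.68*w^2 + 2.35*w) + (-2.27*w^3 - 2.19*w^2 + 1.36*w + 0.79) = -2.27*w^3 - 0.51*w^2 + 3.71*w + 0.79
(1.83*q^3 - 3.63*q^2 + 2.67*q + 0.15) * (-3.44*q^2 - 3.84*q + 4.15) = -6.2952*q^5 + 5.46*q^4 + 12.3489*q^3 - 25.8333*q^2 + 10.5045*q + 0.6225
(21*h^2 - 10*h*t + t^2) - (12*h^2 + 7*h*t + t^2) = 9*h^2 - 17*h*t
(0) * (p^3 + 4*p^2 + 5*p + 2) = 0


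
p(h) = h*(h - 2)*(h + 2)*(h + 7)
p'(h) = h*(h - 2)*(h + 2) + h*(h - 2)*(h + 7) + h*(h + 2)*(h + 7) + (h - 2)*(h + 2)*(h + 7) = 4*h^3 + 21*h^2 - 8*h - 28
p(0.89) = -22.53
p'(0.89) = -15.67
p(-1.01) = 18.03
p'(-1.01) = -2.62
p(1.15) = -25.09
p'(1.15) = -3.34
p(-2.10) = -4.22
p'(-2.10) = 44.37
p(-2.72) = -39.56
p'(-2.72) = 68.63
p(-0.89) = 17.44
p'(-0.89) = -7.07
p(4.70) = 994.77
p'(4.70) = 813.58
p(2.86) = 117.86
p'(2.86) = 214.47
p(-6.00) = -192.00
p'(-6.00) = -88.00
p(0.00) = 0.00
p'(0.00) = -28.00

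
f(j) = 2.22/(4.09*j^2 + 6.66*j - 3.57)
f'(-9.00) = 0.00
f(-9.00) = 0.01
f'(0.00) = -1.16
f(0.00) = -0.62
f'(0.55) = -14.00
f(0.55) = 1.67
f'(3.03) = -0.02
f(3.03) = 0.04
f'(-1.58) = 0.92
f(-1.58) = -0.57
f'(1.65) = -0.13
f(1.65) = 0.12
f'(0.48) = -72.56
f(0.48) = 3.90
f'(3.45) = -0.02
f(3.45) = 0.03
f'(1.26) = -0.29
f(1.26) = 0.20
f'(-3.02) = 0.22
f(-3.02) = 0.16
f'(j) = 2.22*(-8.18*j - 6.66)/(4.09*j^2 + 6.66*j - 3.57)^2 = (-18.1596*j - 14.7852)/(4.09*j^2 + 6.66*j - 3.57)^2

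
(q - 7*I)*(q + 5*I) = q^2 - 2*I*q + 35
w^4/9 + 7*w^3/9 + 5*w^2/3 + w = w*(w/3 + 1/3)*(w/3 + 1)*(w + 3)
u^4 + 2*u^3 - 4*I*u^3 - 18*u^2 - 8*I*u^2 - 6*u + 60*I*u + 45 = (u - 3)*(u + 5)*(u - 3*I)*(u - I)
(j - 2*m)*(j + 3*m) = j^2 + j*m - 6*m^2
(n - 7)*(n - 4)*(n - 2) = n^3 - 13*n^2 + 50*n - 56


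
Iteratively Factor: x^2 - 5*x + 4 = (x - 1)*(x - 4)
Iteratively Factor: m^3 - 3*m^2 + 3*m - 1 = (m - 1)*(m^2 - 2*m + 1) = (m - 1)^2*(m - 1)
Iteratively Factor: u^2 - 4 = (u - 2)*(u + 2)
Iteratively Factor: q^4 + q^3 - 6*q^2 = (q - 2)*(q^3 + 3*q^2) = q*(q - 2)*(q^2 + 3*q) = q^2*(q - 2)*(q + 3)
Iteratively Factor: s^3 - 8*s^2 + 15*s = (s - 3)*(s^2 - 5*s) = (s - 5)*(s - 3)*(s)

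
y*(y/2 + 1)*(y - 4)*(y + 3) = y^4/2 + y^3/2 - 7*y^2 - 12*y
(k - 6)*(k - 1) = k^2 - 7*k + 6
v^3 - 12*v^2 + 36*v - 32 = (v - 8)*(v - 2)^2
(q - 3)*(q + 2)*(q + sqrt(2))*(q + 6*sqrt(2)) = q^4 - q^3 + 7*sqrt(2)*q^3 - 7*sqrt(2)*q^2 + 6*q^2 - 42*sqrt(2)*q - 12*q - 72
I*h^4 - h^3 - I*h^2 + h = h*(h - 1)*(h + I)*(I*h + I)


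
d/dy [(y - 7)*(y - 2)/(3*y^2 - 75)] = (3*y^2 - 26*y + 75)/(y^4 - 50*y^2 + 625)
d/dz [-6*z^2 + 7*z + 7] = 7 - 12*z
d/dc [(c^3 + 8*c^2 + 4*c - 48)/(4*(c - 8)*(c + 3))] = (c^4 - 10*c^3 - 116*c^2 - 288*c - 336)/(4*(c^4 - 10*c^3 - 23*c^2 + 240*c + 576))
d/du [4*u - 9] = 4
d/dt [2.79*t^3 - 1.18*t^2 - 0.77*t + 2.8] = 8.37*t^2 - 2.36*t - 0.77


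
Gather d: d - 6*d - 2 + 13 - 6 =5 - 5*d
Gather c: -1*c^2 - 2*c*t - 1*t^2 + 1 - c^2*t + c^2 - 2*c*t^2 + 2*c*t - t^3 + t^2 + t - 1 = -c^2*t - 2*c*t^2 - t^3 + t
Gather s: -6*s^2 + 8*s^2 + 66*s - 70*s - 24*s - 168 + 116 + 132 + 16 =2*s^2 - 28*s + 96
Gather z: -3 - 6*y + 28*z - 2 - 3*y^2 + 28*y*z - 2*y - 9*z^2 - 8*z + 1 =-3*y^2 - 8*y - 9*z^2 + z*(28*y + 20) - 4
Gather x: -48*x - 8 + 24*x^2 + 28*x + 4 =24*x^2 - 20*x - 4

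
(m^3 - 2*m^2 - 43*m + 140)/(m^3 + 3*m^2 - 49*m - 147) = (m^2 - 9*m + 20)/(m^2 - 4*m - 21)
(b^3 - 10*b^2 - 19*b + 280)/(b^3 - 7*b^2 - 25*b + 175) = (b - 8)/(b - 5)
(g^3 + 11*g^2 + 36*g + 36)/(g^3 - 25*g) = (g^3 + 11*g^2 + 36*g + 36)/(g*(g^2 - 25))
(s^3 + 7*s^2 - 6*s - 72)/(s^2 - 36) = (s^2 + s - 12)/(s - 6)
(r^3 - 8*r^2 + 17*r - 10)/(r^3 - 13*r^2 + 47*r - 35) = (r - 2)/(r - 7)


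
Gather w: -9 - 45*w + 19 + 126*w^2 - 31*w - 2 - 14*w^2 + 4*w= 112*w^2 - 72*w + 8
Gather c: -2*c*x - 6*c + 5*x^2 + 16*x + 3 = c*(-2*x - 6) + 5*x^2 + 16*x + 3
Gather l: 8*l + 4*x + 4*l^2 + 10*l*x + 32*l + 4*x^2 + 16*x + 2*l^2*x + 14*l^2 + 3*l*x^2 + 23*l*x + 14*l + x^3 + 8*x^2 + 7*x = l^2*(2*x + 18) + l*(3*x^2 + 33*x + 54) + x^3 + 12*x^2 + 27*x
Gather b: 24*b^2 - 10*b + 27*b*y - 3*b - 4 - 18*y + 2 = 24*b^2 + b*(27*y - 13) - 18*y - 2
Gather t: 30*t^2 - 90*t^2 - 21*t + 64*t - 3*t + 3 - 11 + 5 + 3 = -60*t^2 + 40*t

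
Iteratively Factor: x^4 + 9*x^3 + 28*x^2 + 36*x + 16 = (x + 1)*(x^3 + 8*x^2 + 20*x + 16) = (x + 1)*(x + 2)*(x^2 + 6*x + 8) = (x + 1)*(x + 2)^2*(x + 4)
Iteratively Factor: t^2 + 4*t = (t + 4)*(t)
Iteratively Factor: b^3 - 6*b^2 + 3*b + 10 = (b - 2)*(b^2 - 4*b - 5) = (b - 5)*(b - 2)*(b + 1)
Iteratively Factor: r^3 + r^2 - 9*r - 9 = (r + 1)*(r^2 - 9) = (r + 1)*(r + 3)*(r - 3)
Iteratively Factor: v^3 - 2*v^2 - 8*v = (v - 4)*(v^2 + 2*v) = (v - 4)*(v + 2)*(v)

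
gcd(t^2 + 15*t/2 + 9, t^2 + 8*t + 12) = t + 6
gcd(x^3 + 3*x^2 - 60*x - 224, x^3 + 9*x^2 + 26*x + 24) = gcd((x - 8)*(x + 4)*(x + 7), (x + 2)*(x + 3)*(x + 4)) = x + 4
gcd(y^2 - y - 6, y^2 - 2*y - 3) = y - 3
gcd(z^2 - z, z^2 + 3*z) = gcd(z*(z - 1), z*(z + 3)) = z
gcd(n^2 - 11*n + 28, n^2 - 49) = n - 7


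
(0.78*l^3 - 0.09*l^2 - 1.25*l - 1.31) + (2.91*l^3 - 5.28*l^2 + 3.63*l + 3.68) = 3.69*l^3 - 5.37*l^2 + 2.38*l + 2.37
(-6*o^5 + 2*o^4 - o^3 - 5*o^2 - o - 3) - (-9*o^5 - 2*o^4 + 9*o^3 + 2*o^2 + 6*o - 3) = 3*o^5 + 4*o^4 - 10*o^3 - 7*o^2 - 7*o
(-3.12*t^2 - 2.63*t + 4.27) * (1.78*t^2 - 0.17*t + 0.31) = -5.5536*t^4 - 4.151*t^3 + 7.0805*t^2 - 1.5412*t + 1.3237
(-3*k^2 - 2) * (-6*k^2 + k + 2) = 18*k^4 - 3*k^3 + 6*k^2 - 2*k - 4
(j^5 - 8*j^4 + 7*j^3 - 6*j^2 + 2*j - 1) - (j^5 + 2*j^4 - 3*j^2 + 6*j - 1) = -10*j^4 + 7*j^3 - 3*j^2 - 4*j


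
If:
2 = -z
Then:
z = -2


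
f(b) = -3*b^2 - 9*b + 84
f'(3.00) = -27.00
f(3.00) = 30.00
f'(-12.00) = 63.00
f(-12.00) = -240.00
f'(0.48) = -11.88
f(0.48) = 78.99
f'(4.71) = -37.26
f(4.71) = -24.94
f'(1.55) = -18.30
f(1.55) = 62.84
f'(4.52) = -36.12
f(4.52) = -17.97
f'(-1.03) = -2.82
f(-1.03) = 90.09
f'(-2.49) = 5.94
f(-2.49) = 87.81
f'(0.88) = -14.28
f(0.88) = 73.76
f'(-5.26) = 22.56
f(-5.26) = 48.34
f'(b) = -6*b - 9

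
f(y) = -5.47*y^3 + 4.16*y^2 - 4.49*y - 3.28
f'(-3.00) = -177.14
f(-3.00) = 195.32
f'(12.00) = -2267.69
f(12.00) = -8910.28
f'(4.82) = -345.63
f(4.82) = -540.81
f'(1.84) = -44.74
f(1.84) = -31.53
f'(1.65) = -35.44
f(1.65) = -23.93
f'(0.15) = -3.61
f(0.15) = -3.88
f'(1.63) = -34.53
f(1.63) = -23.24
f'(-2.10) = -94.33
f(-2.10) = 75.15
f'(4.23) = -262.92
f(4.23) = -361.85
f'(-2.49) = -126.95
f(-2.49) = 118.14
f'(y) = -16.41*y^2 + 8.32*y - 4.49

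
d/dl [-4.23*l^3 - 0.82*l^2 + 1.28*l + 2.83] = -12.69*l^2 - 1.64*l + 1.28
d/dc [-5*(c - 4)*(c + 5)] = -10*c - 5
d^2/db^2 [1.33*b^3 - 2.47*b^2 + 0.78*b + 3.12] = 7.98*b - 4.94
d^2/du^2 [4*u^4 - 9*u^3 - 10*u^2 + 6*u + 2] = 48*u^2 - 54*u - 20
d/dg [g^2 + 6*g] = 2*g + 6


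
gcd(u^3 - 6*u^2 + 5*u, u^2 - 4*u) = u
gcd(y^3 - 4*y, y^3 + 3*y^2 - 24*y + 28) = y - 2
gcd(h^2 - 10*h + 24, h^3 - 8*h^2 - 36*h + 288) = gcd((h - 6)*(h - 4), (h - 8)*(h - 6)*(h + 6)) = h - 6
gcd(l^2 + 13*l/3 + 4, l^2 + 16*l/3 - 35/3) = 1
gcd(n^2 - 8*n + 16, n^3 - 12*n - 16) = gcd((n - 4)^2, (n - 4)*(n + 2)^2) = n - 4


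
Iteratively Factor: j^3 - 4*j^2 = (j)*(j^2 - 4*j) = j*(j - 4)*(j)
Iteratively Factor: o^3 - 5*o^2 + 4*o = (o - 1)*(o^2 - 4*o) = (o - 4)*(o - 1)*(o)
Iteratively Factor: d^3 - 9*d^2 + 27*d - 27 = (d - 3)*(d^2 - 6*d + 9) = (d - 3)^2*(d - 3)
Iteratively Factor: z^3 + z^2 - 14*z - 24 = (z - 4)*(z^2 + 5*z + 6) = (z - 4)*(z + 2)*(z + 3)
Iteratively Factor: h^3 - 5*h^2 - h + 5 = (h + 1)*(h^2 - 6*h + 5) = (h - 5)*(h + 1)*(h - 1)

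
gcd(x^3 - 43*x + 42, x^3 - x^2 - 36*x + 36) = x^2 - 7*x + 6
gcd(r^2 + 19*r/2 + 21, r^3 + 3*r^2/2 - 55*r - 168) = r^2 + 19*r/2 + 21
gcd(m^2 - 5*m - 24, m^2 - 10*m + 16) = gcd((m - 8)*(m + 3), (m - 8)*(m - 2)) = m - 8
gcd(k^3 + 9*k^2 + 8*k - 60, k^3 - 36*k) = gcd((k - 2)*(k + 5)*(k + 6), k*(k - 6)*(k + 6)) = k + 6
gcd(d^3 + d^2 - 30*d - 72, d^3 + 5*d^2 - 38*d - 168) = d^2 - 2*d - 24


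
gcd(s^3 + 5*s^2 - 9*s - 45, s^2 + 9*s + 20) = s + 5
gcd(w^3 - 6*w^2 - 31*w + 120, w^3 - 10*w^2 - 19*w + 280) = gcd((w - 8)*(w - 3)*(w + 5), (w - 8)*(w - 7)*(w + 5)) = w^2 - 3*w - 40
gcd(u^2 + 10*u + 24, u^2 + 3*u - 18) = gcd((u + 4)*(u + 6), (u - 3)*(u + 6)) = u + 6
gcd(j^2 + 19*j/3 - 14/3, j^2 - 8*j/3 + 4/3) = j - 2/3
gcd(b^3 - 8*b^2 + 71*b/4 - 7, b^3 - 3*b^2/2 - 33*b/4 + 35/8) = b^2 - 4*b + 7/4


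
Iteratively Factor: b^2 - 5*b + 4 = (b - 1)*(b - 4)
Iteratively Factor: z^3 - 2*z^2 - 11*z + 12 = (z - 4)*(z^2 + 2*z - 3) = (z - 4)*(z - 1)*(z + 3)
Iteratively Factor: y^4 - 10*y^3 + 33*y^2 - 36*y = (y)*(y^3 - 10*y^2 + 33*y - 36) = y*(y - 3)*(y^2 - 7*y + 12) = y*(y - 4)*(y - 3)*(y - 3)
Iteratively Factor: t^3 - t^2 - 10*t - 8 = (t + 1)*(t^2 - 2*t - 8) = (t + 1)*(t + 2)*(t - 4)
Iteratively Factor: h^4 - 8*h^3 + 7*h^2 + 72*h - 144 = (h - 3)*(h^3 - 5*h^2 - 8*h + 48) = (h - 4)*(h - 3)*(h^2 - h - 12) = (h - 4)^2*(h - 3)*(h + 3)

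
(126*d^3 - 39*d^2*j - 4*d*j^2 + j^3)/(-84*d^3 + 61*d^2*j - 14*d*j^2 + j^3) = (-6*d - j)/(4*d - j)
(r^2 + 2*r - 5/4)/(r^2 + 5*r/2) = (r - 1/2)/r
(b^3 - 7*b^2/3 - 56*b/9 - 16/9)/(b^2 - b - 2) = (-9*b^3 + 21*b^2 + 56*b + 16)/(9*(-b^2 + b + 2))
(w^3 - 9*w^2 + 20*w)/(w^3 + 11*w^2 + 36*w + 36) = w*(w^2 - 9*w + 20)/(w^3 + 11*w^2 + 36*w + 36)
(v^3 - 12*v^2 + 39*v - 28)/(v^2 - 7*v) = v - 5 + 4/v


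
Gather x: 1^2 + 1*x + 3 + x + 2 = 2*x + 6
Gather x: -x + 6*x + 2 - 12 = 5*x - 10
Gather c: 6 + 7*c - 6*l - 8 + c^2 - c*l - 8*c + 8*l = c^2 + c*(-l - 1) + 2*l - 2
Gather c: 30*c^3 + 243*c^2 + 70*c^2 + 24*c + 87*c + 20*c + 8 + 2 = 30*c^3 + 313*c^2 + 131*c + 10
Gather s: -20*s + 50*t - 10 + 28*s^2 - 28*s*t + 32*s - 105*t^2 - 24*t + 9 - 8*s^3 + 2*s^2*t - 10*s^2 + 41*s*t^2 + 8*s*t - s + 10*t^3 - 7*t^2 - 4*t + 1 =-8*s^3 + s^2*(2*t + 18) + s*(41*t^2 - 20*t + 11) + 10*t^3 - 112*t^2 + 22*t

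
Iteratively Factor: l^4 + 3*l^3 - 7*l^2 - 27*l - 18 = (l + 1)*(l^3 + 2*l^2 - 9*l - 18) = (l - 3)*(l + 1)*(l^2 + 5*l + 6) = (l - 3)*(l + 1)*(l + 2)*(l + 3)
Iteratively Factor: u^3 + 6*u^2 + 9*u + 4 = (u + 4)*(u^2 + 2*u + 1) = (u + 1)*(u + 4)*(u + 1)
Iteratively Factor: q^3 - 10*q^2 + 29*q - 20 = (q - 5)*(q^2 - 5*q + 4) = (q - 5)*(q - 4)*(q - 1)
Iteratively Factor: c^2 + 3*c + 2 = (c + 2)*(c + 1)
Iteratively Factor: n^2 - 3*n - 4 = (n - 4)*(n + 1)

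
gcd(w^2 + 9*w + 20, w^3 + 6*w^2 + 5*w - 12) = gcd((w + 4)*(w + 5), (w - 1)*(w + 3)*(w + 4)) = w + 4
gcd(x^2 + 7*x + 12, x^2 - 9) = x + 3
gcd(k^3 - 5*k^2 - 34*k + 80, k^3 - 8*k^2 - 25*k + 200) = k^2 - 3*k - 40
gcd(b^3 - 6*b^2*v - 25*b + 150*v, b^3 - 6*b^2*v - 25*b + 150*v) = -b^3 + 6*b^2*v + 25*b - 150*v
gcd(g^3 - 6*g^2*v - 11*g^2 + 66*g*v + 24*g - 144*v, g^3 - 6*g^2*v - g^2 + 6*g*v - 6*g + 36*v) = -g^2 + 6*g*v + 3*g - 18*v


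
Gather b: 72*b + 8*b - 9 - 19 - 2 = 80*b - 30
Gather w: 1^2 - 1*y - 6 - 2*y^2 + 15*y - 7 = -2*y^2 + 14*y - 12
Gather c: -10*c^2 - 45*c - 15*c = -10*c^2 - 60*c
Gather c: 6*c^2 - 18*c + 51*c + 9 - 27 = 6*c^2 + 33*c - 18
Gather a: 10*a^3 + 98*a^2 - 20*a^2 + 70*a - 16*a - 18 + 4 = 10*a^3 + 78*a^2 + 54*a - 14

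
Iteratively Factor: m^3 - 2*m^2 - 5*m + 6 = (m + 2)*(m^2 - 4*m + 3) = (m - 3)*(m + 2)*(m - 1)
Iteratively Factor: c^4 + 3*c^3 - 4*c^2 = (c)*(c^3 + 3*c^2 - 4*c) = c*(c - 1)*(c^2 + 4*c) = c^2*(c - 1)*(c + 4)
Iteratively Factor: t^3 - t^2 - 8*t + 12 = (t - 2)*(t^2 + t - 6) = (t - 2)*(t + 3)*(t - 2)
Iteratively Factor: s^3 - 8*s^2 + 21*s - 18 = (s - 3)*(s^2 - 5*s + 6) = (s - 3)^2*(s - 2)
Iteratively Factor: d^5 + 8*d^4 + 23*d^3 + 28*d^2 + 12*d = (d + 2)*(d^4 + 6*d^3 + 11*d^2 + 6*d) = (d + 1)*(d + 2)*(d^3 + 5*d^2 + 6*d) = (d + 1)*(d + 2)*(d + 3)*(d^2 + 2*d) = (d + 1)*(d + 2)^2*(d + 3)*(d)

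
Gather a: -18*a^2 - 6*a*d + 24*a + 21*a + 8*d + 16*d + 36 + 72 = -18*a^2 + a*(45 - 6*d) + 24*d + 108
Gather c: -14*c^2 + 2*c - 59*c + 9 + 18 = -14*c^2 - 57*c + 27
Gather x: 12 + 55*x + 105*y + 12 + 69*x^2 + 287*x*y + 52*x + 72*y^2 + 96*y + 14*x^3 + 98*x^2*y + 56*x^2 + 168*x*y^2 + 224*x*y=14*x^3 + x^2*(98*y + 125) + x*(168*y^2 + 511*y + 107) + 72*y^2 + 201*y + 24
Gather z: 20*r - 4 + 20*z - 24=20*r + 20*z - 28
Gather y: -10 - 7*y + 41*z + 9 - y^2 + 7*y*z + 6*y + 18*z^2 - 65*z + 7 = -y^2 + y*(7*z - 1) + 18*z^2 - 24*z + 6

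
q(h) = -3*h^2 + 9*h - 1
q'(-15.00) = 99.00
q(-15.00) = -811.00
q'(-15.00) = 99.00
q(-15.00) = -811.00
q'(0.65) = 5.10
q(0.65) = 3.58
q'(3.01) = -9.06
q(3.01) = -1.09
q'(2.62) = -6.72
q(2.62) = 1.99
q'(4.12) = -15.72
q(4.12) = -14.84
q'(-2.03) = 21.18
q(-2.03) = -31.63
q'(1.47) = 0.18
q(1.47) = 5.75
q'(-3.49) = 29.94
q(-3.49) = -68.95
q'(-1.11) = 15.66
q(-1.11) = -14.69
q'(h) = 9 - 6*h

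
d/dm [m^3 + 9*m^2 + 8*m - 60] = 3*m^2 + 18*m + 8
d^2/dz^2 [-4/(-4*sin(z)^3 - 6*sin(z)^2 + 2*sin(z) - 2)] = 2*((sin(z) - 9*sin(3*z) - 12*cos(2*z))*(2*sin(z)^3 + 3*sin(z)^2 - sin(z) + 1)/2 + 2*(6*sin(z)^2 + 6*sin(z) - 1)^2*cos(z)^2)/(2*sin(z)^3 + 3*sin(z)^2 - sin(z) + 1)^3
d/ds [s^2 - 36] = 2*s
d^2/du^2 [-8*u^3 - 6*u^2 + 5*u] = -48*u - 12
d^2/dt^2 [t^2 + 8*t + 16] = 2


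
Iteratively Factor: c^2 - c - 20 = (c - 5)*(c + 4)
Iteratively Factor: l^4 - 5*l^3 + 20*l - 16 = (l + 2)*(l^3 - 7*l^2 + 14*l - 8) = (l - 1)*(l + 2)*(l^2 - 6*l + 8) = (l - 2)*(l - 1)*(l + 2)*(l - 4)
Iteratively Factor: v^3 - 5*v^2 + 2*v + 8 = (v + 1)*(v^2 - 6*v + 8) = (v - 4)*(v + 1)*(v - 2)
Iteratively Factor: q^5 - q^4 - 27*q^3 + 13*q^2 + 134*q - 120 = (q + 4)*(q^4 - 5*q^3 - 7*q^2 + 41*q - 30) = (q - 2)*(q + 4)*(q^3 - 3*q^2 - 13*q + 15) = (q - 2)*(q - 1)*(q + 4)*(q^2 - 2*q - 15) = (q - 2)*(q - 1)*(q + 3)*(q + 4)*(q - 5)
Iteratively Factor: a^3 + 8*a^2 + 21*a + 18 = (a + 3)*(a^2 + 5*a + 6) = (a + 3)^2*(a + 2)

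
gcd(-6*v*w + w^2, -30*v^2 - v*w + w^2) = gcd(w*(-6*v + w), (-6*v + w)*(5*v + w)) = 6*v - w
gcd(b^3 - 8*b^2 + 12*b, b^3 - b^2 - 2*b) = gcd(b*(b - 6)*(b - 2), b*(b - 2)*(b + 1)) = b^2 - 2*b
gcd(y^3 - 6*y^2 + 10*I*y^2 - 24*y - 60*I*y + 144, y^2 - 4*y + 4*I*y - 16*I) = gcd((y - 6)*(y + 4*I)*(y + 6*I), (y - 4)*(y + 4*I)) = y + 4*I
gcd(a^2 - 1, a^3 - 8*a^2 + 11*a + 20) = a + 1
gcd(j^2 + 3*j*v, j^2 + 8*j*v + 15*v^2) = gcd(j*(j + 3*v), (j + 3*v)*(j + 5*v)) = j + 3*v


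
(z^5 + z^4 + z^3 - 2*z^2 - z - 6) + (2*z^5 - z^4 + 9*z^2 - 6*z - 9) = 3*z^5 + z^3 + 7*z^2 - 7*z - 15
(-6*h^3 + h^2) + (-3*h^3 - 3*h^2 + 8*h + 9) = -9*h^3 - 2*h^2 + 8*h + 9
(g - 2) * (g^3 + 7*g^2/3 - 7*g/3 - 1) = g^4 + g^3/3 - 7*g^2 + 11*g/3 + 2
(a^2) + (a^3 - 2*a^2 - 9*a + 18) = a^3 - a^2 - 9*a + 18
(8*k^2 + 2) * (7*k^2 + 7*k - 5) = 56*k^4 + 56*k^3 - 26*k^2 + 14*k - 10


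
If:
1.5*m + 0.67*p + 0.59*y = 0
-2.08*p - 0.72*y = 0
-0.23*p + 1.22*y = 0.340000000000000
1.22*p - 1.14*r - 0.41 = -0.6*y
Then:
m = -0.06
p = -0.09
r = -0.32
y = 0.26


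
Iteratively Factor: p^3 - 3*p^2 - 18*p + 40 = (p - 2)*(p^2 - p - 20) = (p - 2)*(p + 4)*(p - 5)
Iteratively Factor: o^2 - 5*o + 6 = (o - 2)*(o - 3)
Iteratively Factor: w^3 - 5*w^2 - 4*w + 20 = (w - 5)*(w^2 - 4) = (w - 5)*(w - 2)*(w + 2)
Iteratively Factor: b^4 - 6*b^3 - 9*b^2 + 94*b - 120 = (b + 4)*(b^3 - 10*b^2 + 31*b - 30) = (b - 5)*(b + 4)*(b^2 - 5*b + 6) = (b - 5)*(b - 2)*(b + 4)*(b - 3)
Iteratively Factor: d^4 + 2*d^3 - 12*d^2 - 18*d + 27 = (d - 3)*(d^3 + 5*d^2 + 3*d - 9) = (d - 3)*(d - 1)*(d^2 + 6*d + 9) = (d - 3)*(d - 1)*(d + 3)*(d + 3)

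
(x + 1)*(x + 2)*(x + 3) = x^3 + 6*x^2 + 11*x + 6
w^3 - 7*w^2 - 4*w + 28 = (w - 7)*(w - 2)*(w + 2)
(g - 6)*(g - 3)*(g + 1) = g^3 - 8*g^2 + 9*g + 18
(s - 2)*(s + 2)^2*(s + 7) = s^4 + 9*s^3 + 10*s^2 - 36*s - 56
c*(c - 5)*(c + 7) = c^3 + 2*c^2 - 35*c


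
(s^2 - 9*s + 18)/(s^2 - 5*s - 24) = (-s^2 + 9*s - 18)/(-s^2 + 5*s + 24)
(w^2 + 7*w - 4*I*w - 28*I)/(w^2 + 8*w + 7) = (w - 4*I)/(w + 1)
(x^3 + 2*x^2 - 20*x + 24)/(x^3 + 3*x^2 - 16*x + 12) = (x - 2)/(x - 1)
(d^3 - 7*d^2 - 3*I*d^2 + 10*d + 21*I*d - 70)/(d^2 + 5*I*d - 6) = (d^2 - d*(7 + 5*I) + 35*I)/(d + 3*I)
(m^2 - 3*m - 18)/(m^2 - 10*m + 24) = (m + 3)/(m - 4)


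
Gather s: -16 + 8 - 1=-9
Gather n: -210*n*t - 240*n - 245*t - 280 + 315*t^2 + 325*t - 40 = n*(-210*t - 240) + 315*t^2 + 80*t - 320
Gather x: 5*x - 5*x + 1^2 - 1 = 0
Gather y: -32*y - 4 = -32*y - 4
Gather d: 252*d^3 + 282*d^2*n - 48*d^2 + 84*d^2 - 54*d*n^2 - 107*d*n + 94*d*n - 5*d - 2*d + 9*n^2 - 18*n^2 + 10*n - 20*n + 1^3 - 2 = 252*d^3 + d^2*(282*n + 36) + d*(-54*n^2 - 13*n - 7) - 9*n^2 - 10*n - 1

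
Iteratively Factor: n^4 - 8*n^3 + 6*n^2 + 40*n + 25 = (n - 5)*(n^3 - 3*n^2 - 9*n - 5) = (n - 5)*(n + 1)*(n^2 - 4*n - 5) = (n - 5)*(n + 1)^2*(n - 5)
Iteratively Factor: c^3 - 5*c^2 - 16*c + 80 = (c + 4)*(c^2 - 9*c + 20) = (c - 4)*(c + 4)*(c - 5)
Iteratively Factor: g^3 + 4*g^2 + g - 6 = (g + 2)*(g^2 + 2*g - 3) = (g + 2)*(g + 3)*(g - 1)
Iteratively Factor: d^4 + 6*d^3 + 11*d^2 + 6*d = (d)*(d^3 + 6*d^2 + 11*d + 6) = d*(d + 2)*(d^2 + 4*d + 3) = d*(d + 2)*(d + 3)*(d + 1)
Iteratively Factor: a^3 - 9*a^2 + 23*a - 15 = (a - 3)*(a^2 - 6*a + 5) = (a - 3)*(a - 1)*(a - 5)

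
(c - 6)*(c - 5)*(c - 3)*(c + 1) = c^4 - 13*c^3 + 49*c^2 - 27*c - 90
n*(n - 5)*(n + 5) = n^3 - 25*n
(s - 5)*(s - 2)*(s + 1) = s^3 - 6*s^2 + 3*s + 10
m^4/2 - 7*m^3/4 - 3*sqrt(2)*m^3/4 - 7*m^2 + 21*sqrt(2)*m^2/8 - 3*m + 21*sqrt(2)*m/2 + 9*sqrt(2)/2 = (m/2 + 1)*(m - 6)*(m + 1/2)*(m - 3*sqrt(2)/2)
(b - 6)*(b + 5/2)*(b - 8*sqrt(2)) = b^3 - 8*sqrt(2)*b^2 - 7*b^2/2 - 15*b + 28*sqrt(2)*b + 120*sqrt(2)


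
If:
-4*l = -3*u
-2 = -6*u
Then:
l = 1/4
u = 1/3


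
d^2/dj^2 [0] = 0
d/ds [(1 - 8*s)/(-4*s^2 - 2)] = 2*(-4*s^2 + s + 2)/(4*s^4 + 4*s^2 + 1)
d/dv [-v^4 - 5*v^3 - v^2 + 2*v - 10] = -4*v^3 - 15*v^2 - 2*v + 2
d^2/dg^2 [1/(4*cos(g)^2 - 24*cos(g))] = (-2*(1 - cos(2*g))^2 - 45*cos(g) - 38*cos(2*g) + 9*cos(3*g) + 114)/(8*(cos(g) - 6)^3*cos(g)^3)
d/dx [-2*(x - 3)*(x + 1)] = 4 - 4*x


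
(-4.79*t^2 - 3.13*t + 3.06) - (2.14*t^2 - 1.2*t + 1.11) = -6.93*t^2 - 1.93*t + 1.95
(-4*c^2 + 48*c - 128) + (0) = -4*c^2 + 48*c - 128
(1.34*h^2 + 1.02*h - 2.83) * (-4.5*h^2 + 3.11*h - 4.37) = -6.03*h^4 - 0.4226*h^3 + 10.0514*h^2 - 13.2587*h + 12.3671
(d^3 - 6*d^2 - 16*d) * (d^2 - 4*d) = d^5 - 10*d^4 + 8*d^3 + 64*d^2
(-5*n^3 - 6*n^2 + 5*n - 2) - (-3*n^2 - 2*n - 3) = -5*n^3 - 3*n^2 + 7*n + 1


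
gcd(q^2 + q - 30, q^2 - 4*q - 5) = q - 5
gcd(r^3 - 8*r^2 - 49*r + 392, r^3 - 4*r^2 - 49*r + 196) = r^2 - 49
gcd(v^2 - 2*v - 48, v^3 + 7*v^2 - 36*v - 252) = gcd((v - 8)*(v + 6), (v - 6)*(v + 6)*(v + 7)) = v + 6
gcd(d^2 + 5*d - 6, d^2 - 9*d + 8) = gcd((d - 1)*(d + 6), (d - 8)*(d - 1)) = d - 1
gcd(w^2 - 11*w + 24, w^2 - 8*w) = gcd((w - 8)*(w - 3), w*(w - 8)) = w - 8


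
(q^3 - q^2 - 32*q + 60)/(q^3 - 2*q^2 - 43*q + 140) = (q^2 + 4*q - 12)/(q^2 + 3*q - 28)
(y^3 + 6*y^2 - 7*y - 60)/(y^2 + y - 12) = y + 5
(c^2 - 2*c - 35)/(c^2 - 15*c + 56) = (c + 5)/(c - 8)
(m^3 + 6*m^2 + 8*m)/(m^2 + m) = (m^2 + 6*m + 8)/(m + 1)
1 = 1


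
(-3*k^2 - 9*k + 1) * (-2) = 6*k^2 + 18*k - 2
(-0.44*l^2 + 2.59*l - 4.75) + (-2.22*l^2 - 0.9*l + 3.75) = -2.66*l^2 + 1.69*l - 1.0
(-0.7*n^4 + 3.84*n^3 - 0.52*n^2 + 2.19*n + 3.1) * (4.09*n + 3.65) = -2.863*n^5 + 13.1506*n^4 + 11.8892*n^3 + 7.0591*n^2 + 20.6725*n + 11.315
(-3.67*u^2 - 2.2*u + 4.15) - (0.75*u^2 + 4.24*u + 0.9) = -4.42*u^2 - 6.44*u + 3.25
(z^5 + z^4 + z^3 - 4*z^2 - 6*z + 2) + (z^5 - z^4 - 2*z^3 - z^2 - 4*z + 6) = 2*z^5 - z^3 - 5*z^2 - 10*z + 8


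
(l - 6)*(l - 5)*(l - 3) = l^3 - 14*l^2 + 63*l - 90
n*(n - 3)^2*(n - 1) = n^4 - 7*n^3 + 15*n^2 - 9*n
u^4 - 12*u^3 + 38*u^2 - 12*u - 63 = (u - 7)*(u - 3)^2*(u + 1)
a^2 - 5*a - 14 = (a - 7)*(a + 2)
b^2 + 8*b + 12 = (b + 2)*(b + 6)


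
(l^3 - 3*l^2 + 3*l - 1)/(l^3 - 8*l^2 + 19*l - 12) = (l^2 - 2*l + 1)/(l^2 - 7*l + 12)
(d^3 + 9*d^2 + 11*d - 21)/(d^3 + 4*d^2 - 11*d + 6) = (d^2 + 10*d + 21)/(d^2 + 5*d - 6)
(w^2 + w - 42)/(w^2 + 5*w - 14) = (w - 6)/(w - 2)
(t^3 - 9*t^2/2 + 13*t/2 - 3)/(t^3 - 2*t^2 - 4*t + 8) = (2*t^2 - 5*t + 3)/(2*(t^2 - 4))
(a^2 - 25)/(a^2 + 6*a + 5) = (a - 5)/(a + 1)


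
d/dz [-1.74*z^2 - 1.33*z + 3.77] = -3.48*z - 1.33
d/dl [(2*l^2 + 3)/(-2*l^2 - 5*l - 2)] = (-10*l^2 + 4*l + 15)/(4*l^4 + 20*l^3 + 33*l^2 + 20*l + 4)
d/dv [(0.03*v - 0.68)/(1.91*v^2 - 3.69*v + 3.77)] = (-0.0573*v^2 + 2.5976*v - 2.3961)/(3.6481*v^4 - 14.0958*v^3 + 28.0175*v^2 - 27.8226*v + 14.2129)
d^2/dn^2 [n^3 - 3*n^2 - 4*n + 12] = 6*n - 6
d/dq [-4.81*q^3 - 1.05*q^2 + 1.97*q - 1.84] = -14.43*q^2 - 2.1*q + 1.97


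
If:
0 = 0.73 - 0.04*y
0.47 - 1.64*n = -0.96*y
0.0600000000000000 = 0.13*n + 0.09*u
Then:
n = 10.97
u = -15.18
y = 18.25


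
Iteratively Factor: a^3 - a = (a - 1)*(a^2 + a) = a*(a - 1)*(a + 1)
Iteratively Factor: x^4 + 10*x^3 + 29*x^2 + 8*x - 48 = (x + 3)*(x^3 + 7*x^2 + 8*x - 16) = (x - 1)*(x + 3)*(x^2 + 8*x + 16) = (x - 1)*(x + 3)*(x + 4)*(x + 4)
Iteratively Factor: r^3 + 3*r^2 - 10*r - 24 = (r + 4)*(r^2 - r - 6) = (r + 2)*(r + 4)*(r - 3)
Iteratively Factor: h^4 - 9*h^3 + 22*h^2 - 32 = (h - 4)*(h^3 - 5*h^2 + 2*h + 8) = (h - 4)^2*(h^2 - h - 2) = (h - 4)^2*(h - 2)*(h + 1)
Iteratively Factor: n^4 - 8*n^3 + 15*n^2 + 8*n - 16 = (n + 1)*(n^3 - 9*n^2 + 24*n - 16) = (n - 4)*(n + 1)*(n^2 - 5*n + 4) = (n - 4)*(n - 1)*(n + 1)*(n - 4)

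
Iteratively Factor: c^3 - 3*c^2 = (c - 3)*(c^2) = c*(c - 3)*(c)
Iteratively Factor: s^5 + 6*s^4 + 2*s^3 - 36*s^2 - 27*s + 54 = (s + 3)*(s^4 + 3*s^3 - 7*s^2 - 15*s + 18) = (s - 2)*(s + 3)*(s^3 + 5*s^2 + 3*s - 9) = (s - 2)*(s - 1)*(s + 3)*(s^2 + 6*s + 9) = (s - 2)*(s - 1)*(s + 3)^2*(s + 3)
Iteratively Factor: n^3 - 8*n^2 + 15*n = (n - 5)*(n^2 - 3*n) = (n - 5)*(n - 3)*(n)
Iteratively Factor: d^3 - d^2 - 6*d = (d)*(d^2 - d - 6) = d*(d - 3)*(d + 2)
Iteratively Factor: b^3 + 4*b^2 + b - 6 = (b - 1)*(b^2 + 5*b + 6) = (b - 1)*(b + 3)*(b + 2)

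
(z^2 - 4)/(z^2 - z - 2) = (z + 2)/(z + 1)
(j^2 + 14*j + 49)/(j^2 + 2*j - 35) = (j + 7)/(j - 5)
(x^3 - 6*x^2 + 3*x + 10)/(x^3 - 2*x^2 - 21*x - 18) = (x^2 - 7*x + 10)/(x^2 - 3*x - 18)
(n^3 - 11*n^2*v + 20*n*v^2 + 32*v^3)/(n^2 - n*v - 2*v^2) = (-n^2 + 12*n*v - 32*v^2)/(-n + 2*v)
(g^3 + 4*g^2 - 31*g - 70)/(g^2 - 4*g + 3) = (g^3 + 4*g^2 - 31*g - 70)/(g^2 - 4*g + 3)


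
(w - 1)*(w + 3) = w^2 + 2*w - 3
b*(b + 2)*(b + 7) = b^3 + 9*b^2 + 14*b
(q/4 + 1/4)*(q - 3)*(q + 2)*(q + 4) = q^4/4 + q^3 - 7*q^2/4 - 17*q/2 - 6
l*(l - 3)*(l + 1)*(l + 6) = l^4 + 4*l^3 - 15*l^2 - 18*l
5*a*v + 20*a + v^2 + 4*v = (5*a + v)*(v + 4)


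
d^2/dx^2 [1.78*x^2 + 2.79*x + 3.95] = 3.56000000000000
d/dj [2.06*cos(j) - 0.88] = -2.06*sin(j)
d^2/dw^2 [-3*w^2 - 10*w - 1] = -6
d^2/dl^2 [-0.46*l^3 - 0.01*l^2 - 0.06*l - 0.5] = -2.76*l - 0.02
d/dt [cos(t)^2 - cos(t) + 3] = sin(t) - sin(2*t)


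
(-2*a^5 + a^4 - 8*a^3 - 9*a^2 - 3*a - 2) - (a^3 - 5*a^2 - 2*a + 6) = -2*a^5 + a^4 - 9*a^3 - 4*a^2 - a - 8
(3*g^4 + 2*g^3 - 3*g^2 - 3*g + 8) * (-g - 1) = -3*g^5 - 5*g^4 + g^3 + 6*g^2 - 5*g - 8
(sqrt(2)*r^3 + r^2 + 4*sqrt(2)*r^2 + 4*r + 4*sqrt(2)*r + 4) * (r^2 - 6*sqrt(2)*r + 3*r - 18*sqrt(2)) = sqrt(2)*r^5 - 11*r^4 + 7*sqrt(2)*r^4 - 77*r^3 + 10*sqrt(2)*r^3 - 176*r^2 - 30*sqrt(2)*r^2 - 96*sqrt(2)*r - 132*r - 72*sqrt(2)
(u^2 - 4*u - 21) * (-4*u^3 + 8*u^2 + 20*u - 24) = -4*u^5 + 24*u^4 + 72*u^3 - 272*u^2 - 324*u + 504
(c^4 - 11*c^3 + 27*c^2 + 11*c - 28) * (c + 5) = c^5 - 6*c^4 - 28*c^3 + 146*c^2 + 27*c - 140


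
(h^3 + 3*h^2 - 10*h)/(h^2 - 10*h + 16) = h*(h + 5)/(h - 8)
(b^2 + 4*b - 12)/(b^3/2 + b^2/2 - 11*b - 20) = 2*(b^2 + 4*b - 12)/(b^3 + b^2 - 22*b - 40)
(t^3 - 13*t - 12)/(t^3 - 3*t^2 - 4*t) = (t + 3)/t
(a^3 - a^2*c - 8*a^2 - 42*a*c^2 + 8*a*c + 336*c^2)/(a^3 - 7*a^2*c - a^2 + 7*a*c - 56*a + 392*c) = (a + 6*c)/(a + 7)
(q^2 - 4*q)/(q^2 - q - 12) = q/(q + 3)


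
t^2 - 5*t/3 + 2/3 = (t - 1)*(t - 2/3)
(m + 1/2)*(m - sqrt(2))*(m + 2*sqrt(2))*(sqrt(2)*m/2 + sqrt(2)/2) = sqrt(2)*m^4/2 + m^3 + 3*sqrt(2)*m^3/4 - 7*sqrt(2)*m^2/4 + 3*m^2/2 - 3*sqrt(2)*m + m/2 - sqrt(2)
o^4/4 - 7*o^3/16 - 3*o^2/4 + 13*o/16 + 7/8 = (o/4 + 1/4)*(o - 2)*(o - 7/4)*(o + 1)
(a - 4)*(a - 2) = a^2 - 6*a + 8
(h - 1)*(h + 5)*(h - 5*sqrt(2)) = h^3 - 5*sqrt(2)*h^2 + 4*h^2 - 20*sqrt(2)*h - 5*h + 25*sqrt(2)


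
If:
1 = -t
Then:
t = -1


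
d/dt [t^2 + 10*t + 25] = 2*t + 10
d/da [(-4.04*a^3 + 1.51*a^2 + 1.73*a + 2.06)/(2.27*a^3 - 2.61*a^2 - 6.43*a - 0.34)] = (7.11670000000001*a^4 + 44.1002*a^3 - 15.1018*a^2 + 9.7264*a + 12.6576)/(5.1529*a^6 - 11.8494*a^5 - 22.3801*a^4 + 32.021*a^3 + 43.1197*a^2 + 4.3724*a + 0.1156)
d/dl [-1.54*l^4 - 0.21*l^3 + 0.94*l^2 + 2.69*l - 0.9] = -6.16*l^3 - 0.63*l^2 + 1.88*l + 2.69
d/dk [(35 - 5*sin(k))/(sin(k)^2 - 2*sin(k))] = 5*(cos(k) - 14/tan(k) + 14*cos(k)/sin(k)^2)/(sin(k) - 2)^2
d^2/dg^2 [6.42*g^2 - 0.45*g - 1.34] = 12.8400000000000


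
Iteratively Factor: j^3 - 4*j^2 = (j)*(j^2 - 4*j) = j*(j - 4)*(j)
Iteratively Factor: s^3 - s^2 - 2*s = (s + 1)*(s^2 - 2*s) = (s - 2)*(s + 1)*(s)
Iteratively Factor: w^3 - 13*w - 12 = (w - 4)*(w^2 + 4*w + 3) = (w - 4)*(w + 3)*(w + 1)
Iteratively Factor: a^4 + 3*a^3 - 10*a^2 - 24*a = (a - 3)*(a^3 + 6*a^2 + 8*a) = (a - 3)*(a + 4)*(a^2 + 2*a) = a*(a - 3)*(a + 4)*(a + 2)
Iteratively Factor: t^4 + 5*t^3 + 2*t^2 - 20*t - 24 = (t + 2)*(t^3 + 3*t^2 - 4*t - 12) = (t - 2)*(t + 2)*(t^2 + 5*t + 6) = (t - 2)*(t + 2)*(t + 3)*(t + 2)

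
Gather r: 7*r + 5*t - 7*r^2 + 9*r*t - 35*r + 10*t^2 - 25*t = -7*r^2 + r*(9*t - 28) + 10*t^2 - 20*t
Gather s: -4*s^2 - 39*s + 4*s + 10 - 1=-4*s^2 - 35*s + 9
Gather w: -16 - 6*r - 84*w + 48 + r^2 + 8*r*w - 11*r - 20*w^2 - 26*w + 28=r^2 - 17*r - 20*w^2 + w*(8*r - 110) + 60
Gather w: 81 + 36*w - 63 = 36*w + 18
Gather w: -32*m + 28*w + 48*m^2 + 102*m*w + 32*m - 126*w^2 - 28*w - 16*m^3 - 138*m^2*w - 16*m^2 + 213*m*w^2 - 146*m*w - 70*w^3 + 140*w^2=-16*m^3 + 32*m^2 - 70*w^3 + w^2*(213*m + 14) + w*(-138*m^2 - 44*m)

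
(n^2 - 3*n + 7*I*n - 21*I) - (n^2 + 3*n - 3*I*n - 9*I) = -6*n + 10*I*n - 12*I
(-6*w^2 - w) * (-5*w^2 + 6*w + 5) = 30*w^4 - 31*w^3 - 36*w^2 - 5*w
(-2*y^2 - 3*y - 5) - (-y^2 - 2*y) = -y^2 - y - 5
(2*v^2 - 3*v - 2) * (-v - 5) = -2*v^3 - 7*v^2 + 17*v + 10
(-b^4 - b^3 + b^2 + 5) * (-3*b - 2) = 3*b^5 + 5*b^4 - b^3 - 2*b^2 - 15*b - 10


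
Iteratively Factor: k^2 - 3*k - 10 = (k - 5)*(k + 2)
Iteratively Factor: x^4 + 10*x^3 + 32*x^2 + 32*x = (x + 4)*(x^3 + 6*x^2 + 8*x) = x*(x + 4)*(x^2 + 6*x + 8) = x*(x + 4)^2*(x + 2)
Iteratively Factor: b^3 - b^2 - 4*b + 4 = (b - 1)*(b^2 - 4) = (b - 2)*(b - 1)*(b + 2)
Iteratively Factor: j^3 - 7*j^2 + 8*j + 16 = (j + 1)*(j^2 - 8*j + 16) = (j - 4)*(j + 1)*(j - 4)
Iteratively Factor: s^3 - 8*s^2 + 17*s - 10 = (s - 2)*(s^2 - 6*s + 5) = (s - 5)*(s - 2)*(s - 1)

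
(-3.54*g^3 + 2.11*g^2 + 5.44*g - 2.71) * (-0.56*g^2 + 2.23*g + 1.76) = 1.9824*g^5 - 9.0758*g^4 - 4.5715*g^3 + 17.3624*g^2 + 3.5311*g - 4.7696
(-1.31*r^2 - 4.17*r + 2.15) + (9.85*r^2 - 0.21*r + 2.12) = 8.54*r^2 - 4.38*r + 4.27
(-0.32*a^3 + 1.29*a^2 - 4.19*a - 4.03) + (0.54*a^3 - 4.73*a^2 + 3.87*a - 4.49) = 0.22*a^3 - 3.44*a^2 - 0.32*a - 8.52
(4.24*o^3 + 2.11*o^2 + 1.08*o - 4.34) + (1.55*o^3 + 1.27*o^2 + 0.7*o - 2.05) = 5.79*o^3 + 3.38*o^2 + 1.78*o - 6.39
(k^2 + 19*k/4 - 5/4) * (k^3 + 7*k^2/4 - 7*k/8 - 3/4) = k^5 + 13*k^4/2 + 99*k^3/16 - 227*k^2/32 - 79*k/32 + 15/16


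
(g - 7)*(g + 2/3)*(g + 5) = g^3 - 4*g^2/3 - 109*g/3 - 70/3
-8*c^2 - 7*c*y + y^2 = (-8*c + y)*(c + y)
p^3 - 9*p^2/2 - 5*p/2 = p*(p - 5)*(p + 1/2)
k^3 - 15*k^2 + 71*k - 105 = (k - 7)*(k - 5)*(k - 3)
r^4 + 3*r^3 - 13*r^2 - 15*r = r*(r - 3)*(r + 1)*(r + 5)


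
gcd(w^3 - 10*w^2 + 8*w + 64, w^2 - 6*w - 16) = w^2 - 6*w - 16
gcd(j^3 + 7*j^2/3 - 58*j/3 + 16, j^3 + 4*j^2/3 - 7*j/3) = j - 1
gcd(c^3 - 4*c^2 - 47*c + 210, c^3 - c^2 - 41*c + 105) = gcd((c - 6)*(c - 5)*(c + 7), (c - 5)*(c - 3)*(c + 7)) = c^2 + 2*c - 35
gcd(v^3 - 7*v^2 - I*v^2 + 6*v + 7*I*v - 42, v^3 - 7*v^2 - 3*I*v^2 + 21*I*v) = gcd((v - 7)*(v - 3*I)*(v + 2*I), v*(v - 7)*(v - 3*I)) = v^2 + v*(-7 - 3*I) + 21*I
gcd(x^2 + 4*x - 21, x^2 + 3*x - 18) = x - 3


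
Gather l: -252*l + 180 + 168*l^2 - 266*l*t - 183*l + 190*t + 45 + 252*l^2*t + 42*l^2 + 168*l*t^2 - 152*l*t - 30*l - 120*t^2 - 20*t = l^2*(252*t + 210) + l*(168*t^2 - 418*t - 465) - 120*t^2 + 170*t + 225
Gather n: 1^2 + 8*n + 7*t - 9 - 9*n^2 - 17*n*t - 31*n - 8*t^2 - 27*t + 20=-9*n^2 + n*(-17*t - 23) - 8*t^2 - 20*t + 12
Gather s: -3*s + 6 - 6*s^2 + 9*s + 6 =-6*s^2 + 6*s + 12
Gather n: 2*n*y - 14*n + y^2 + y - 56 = n*(2*y - 14) + y^2 + y - 56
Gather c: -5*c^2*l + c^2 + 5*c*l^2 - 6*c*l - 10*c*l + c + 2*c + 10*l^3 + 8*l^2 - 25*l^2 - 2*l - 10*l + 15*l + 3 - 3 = c^2*(1 - 5*l) + c*(5*l^2 - 16*l + 3) + 10*l^3 - 17*l^2 + 3*l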